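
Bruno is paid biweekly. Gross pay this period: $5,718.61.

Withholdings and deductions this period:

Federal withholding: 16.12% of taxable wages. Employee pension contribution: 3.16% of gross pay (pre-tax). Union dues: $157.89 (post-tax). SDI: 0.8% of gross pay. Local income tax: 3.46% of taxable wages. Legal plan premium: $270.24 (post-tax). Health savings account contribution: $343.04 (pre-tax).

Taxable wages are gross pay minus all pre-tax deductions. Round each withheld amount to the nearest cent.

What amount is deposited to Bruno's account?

$3,703.83

Health savings account contribution: $343.04
Employee pension contribution: $5,718.61 × 0.0316 = $180.71
Pre-tax total = $343.04 + $180.71 = $523.75
Taxable wages = $5,718.61 − $523.75 = $5,194.86
Federal withholding: $5,194.86 × 0.1612 = $837.41
Local income tax: $5,194.86 × 0.0346 = $179.74
SDI: $5,718.61 × 0.008 = $45.75
Union dues: $157.89
Legal plan premium: $270.24
Total deductions = $343.04 + $180.71 + $837.41 + $179.74 + $45.75 + $157.89 + $270.24 = $2,014.78
Net pay = $5,718.61 − $2,014.78 = $3,703.83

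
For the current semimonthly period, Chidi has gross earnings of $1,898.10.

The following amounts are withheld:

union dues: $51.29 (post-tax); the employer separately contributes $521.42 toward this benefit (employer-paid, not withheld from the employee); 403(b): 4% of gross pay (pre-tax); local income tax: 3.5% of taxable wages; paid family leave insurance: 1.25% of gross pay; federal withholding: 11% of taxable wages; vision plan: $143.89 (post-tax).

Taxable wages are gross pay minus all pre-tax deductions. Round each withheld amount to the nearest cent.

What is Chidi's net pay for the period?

403(b): $1,898.10 × 0.04 = $75.92
Taxable wages = $1,898.10 − $75.92 = $1,822.18
Federal withholding: $1,822.18 × 0.11 = $200.44
Local income tax: $1,822.18 × 0.035 = $63.78
Paid family leave insurance: $1,898.10 × 0.0125 = $23.73
Union dues: $51.29
Vision plan: $143.89
(Employer's $521.42 toward union dues is not withheld from the employee.)
Total deductions = $75.92 + $200.44 + $63.78 + $23.73 + $51.29 + $143.89 = $559.05
Net pay = $1,898.10 − $559.05 = $1,339.05

$1,339.05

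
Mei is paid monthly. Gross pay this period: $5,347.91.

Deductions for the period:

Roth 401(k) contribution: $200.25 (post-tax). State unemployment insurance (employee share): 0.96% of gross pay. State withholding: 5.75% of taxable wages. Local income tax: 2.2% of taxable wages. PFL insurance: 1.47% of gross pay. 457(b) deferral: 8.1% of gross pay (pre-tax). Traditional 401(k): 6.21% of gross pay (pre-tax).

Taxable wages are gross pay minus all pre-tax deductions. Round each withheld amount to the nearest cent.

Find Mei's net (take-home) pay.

$3,888.10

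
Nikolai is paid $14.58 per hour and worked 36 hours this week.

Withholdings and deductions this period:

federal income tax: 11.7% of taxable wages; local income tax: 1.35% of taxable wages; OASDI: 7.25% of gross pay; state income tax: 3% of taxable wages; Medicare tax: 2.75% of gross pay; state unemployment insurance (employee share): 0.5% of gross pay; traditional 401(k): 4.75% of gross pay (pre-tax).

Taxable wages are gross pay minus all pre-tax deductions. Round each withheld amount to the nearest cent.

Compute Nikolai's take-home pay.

Gross pay: 36 × $14.58 = $524.88
Traditional 401(k): $524.88 × 0.0475 = $24.93
Taxable wages = $524.88 − $24.93 = $499.95
Federal income tax: $499.95 × 0.117 = $58.49
Local income tax: $499.95 × 0.0135 = $6.75
State income tax: $499.95 × 0.03 = $15.00
OASDI: $524.88 × 0.0725 = $38.05
Medicare tax: $524.88 × 0.0275 = $14.43
State unemployment insurance (employee share): $524.88 × 0.005 = $2.62
Total deductions = $24.93 + $58.49 + $6.75 + $15.00 + $38.05 + $14.43 + $2.62 = $160.27
Net pay = $524.88 − $160.27 = $364.61

$364.61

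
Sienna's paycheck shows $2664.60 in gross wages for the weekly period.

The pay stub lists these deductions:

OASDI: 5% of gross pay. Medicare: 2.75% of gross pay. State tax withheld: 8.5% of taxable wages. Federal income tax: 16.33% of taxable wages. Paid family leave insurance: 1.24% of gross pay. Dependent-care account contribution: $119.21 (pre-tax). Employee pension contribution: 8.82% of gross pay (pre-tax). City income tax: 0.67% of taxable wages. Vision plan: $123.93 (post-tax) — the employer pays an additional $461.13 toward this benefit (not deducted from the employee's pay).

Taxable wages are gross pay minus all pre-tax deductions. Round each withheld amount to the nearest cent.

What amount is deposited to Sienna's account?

Dependent-care account contribution: $119.21
Employee pension contribution: $2664.60 × 0.0882 = $235.02
Pre-tax total = $119.21 + $235.02 = $354.23
Taxable wages = $2664.60 − $354.23 = $2310.37
Federal income tax: $2310.37 × 0.1633 = $377.28
City income tax: $2310.37 × 0.0067 = $15.48
State tax withheld: $2310.37 × 0.085 = $196.38
OASDI: $2664.60 × 0.05 = $133.23
Paid family leave insurance: $2664.60 × 0.0124 = $33.04
Medicare: $2664.60 × 0.0275 = $73.28
Vision plan: $123.93
(Employer's $461.13 toward vision plan is not withheld from the employee.)
Total deductions = $119.21 + $235.02 + $377.28 + $15.48 + $196.38 + $133.23 + $33.04 + $73.28 + $123.93 = $1306.85
Net pay = $2664.60 − $1306.85 = $1357.75

$1357.75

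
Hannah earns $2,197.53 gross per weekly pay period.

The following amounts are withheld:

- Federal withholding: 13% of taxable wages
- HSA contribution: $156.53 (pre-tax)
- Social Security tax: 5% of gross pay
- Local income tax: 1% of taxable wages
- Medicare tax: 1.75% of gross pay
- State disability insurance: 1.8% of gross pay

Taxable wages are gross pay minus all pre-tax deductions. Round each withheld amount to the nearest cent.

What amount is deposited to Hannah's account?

$1,567.36

HSA contribution: $156.53
Taxable wages = $2,197.53 − $156.53 = $2,041.00
Federal withholding: $2,041.00 × 0.13 = $265.33
Local income tax: $2,041.00 × 0.01 = $20.41
Social Security tax: $2,197.53 × 0.05 = $109.88
State disability insurance: $2,197.53 × 0.018 = $39.56
Medicare tax: $2,197.53 × 0.0175 = $38.46
Total deductions = $156.53 + $265.33 + $20.41 + $109.88 + $39.56 + $38.46 = $630.17
Net pay = $2,197.53 − $630.17 = $1,567.36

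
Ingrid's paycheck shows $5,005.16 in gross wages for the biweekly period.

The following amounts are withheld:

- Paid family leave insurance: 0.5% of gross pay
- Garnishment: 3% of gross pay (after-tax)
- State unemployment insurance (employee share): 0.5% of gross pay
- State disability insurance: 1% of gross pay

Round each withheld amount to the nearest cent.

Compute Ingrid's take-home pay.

Paid family leave insurance: $5,005.16 × 0.005 = $25.03
State disability insurance: $5,005.16 × 0.01 = $50.05
State unemployment insurance (employee share): $5,005.16 × 0.005 = $25.03
Garnishment: $5,005.16 × 0.03 = $150.15
Total deductions = $25.03 + $50.05 + $25.03 + $150.15 = $250.26
Net pay = $5,005.16 − $250.26 = $4,754.90

$4,754.90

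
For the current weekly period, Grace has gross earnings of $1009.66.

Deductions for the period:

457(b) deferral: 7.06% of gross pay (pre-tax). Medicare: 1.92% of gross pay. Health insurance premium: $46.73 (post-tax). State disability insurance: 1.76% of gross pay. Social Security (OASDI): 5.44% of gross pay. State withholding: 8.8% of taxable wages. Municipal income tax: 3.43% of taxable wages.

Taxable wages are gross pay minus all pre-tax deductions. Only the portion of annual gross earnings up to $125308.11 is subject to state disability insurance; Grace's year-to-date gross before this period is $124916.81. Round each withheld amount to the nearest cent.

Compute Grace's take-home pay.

$695.67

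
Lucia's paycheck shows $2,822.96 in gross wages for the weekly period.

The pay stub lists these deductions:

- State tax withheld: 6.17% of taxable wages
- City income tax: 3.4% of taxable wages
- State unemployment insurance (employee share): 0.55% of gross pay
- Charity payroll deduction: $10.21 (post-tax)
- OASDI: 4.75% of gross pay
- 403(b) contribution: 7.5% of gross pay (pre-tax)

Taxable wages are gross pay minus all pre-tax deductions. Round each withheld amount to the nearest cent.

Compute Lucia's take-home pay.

403(b) contribution: $2,822.96 × 0.075 = $211.72
Taxable wages = $2,822.96 − $211.72 = $2,611.24
State tax withheld: $2,611.24 × 0.0617 = $161.11
City income tax: $2,611.24 × 0.034 = $88.78
State unemployment insurance (employee share): $2,822.96 × 0.0055 = $15.53
OASDI: $2,822.96 × 0.0475 = $134.09
Charity payroll deduction: $10.21
Total deductions = $211.72 + $161.11 + $88.78 + $15.53 + $134.09 + $10.21 = $621.44
Net pay = $2,822.96 − $621.44 = $2,201.52

$2,201.52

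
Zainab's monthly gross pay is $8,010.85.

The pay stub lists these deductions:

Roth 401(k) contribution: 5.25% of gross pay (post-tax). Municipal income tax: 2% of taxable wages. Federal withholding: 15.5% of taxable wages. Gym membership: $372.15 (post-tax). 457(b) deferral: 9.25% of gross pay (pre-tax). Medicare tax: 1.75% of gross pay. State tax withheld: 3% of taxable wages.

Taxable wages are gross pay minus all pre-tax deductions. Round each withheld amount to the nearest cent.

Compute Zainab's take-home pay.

$4,846.61

457(b) deferral: $8,010.85 × 0.0925 = $741.00
Taxable wages = $8,010.85 − $741.00 = $7,269.85
Federal withholding: $7,269.85 × 0.155 = $1,126.83
Municipal income tax: $7,269.85 × 0.02 = $145.40
State tax withheld: $7,269.85 × 0.03 = $218.10
Medicare tax: $8,010.85 × 0.0175 = $140.19
Gym membership: $372.15
Roth 401(k) contribution: $8,010.85 × 0.0525 = $420.57
Total deductions = $741.00 + $1,126.83 + $145.40 + $218.10 + $140.19 + $372.15 + $420.57 = $3,164.24
Net pay = $8,010.85 − $3,164.24 = $4,846.61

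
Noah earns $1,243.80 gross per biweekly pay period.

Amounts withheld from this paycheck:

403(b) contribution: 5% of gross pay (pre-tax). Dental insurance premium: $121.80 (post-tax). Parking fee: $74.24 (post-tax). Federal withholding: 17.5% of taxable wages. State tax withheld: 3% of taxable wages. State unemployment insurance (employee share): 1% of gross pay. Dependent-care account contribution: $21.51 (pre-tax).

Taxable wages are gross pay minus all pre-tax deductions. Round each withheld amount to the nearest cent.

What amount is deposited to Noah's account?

$713.80

Dependent-care account contribution: $21.51
403(b) contribution: $1,243.80 × 0.05 = $62.19
Pre-tax total = $21.51 + $62.19 = $83.70
Taxable wages = $1,243.80 − $83.70 = $1,160.10
Federal withholding: $1,160.10 × 0.175 = $203.02
State tax withheld: $1,160.10 × 0.03 = $34.80
State unemployment insurance (employee share): $1,243.80 × 0.01 = $12.44
Dental insurance premium: $121.80
Parking fee: $74.24
Total deductions = $21.51 + $62.19 + $203.02 + $34.80 + $12.44 + $121.80 + $74.24 = $530.00
Net pay = $1,243.80 − $530.00 = $713.80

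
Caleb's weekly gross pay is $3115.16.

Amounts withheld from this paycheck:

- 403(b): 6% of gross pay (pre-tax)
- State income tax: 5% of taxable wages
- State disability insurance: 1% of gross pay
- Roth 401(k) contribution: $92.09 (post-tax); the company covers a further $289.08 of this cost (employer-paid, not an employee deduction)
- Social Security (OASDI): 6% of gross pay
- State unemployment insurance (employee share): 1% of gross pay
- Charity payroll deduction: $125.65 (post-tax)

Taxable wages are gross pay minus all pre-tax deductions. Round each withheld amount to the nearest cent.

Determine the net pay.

$2314.89

403(b): $3115.16 × 0.06 = $186.91
Taxable wages = $3115.16 − $186.91 = $2928.25
State income tax: $2928.25 × 0.05 = $146.41
Social Security (OASDI): $3115.16 × 0.06 = $186.91
State disability insurance: $3115.16 × 0.01 = $31.15
State unemployment insurance (employee share): $3115.16 × 0.01 = $31.15
Charity payroll deduction: $125.65
Roth 401(k) contribution: $92.09
(Employer's $289.08 toward Roth 401(k) contribution is not withheld from the employee.)
Total deductions = $186.91 + $146.41 + $186.91 + $31.15 + $31.15 + $125.65 + $92.09 = $800.27
Net pay = $3115.16 − $800.27 = $2314.89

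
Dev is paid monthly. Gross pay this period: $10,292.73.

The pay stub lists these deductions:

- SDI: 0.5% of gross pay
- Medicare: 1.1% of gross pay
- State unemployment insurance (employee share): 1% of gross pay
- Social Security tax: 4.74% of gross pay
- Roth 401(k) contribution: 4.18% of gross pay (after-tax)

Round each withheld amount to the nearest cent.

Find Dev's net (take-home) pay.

SDI: $10,292.73 × 0.005 = $51.46
Social Security tax: $10,292.73 × 0.0474 = $487.88
State unemployment insurance (employee share): $10,292.73 × 0.01 = $102.93
Medicare: $10,292.73 × 0.011 = $113.22
Roth 401(k) contribution: $10,292.73 × 0.0418 = $430.24
Total deductions = $51.46 + $487.88 + $102.93 + $113.22 + $430.24 = $1,185.73
Net pay = $10,292.73 − $1,185.73 = $9,107.00

$9,107.00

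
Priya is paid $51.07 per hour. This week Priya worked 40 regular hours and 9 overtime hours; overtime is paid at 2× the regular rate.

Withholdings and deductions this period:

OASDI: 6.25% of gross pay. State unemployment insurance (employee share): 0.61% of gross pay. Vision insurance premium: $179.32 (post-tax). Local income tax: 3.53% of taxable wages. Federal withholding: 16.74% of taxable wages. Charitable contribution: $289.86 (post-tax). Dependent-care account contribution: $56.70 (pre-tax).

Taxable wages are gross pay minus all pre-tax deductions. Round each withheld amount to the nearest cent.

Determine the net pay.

$1,644.06

Regular pay: 40 × $51.07 = $2,042.80
Overtime pay: 9 × $51.07 × 2 = $919.26
Gross pay = $2,042.80 + $919.26 = $2,962.06
Dependent-care account contribution: $56.70
Taxable wages = $2,962.06 − $56.70 = $2,905.36
Local income tax: $2,905.36 × 0.0353 = $102.56
Federal withholding: $2,905.36 × 0.1674 = $486.36
OASDI: $2,962.06 × 0.0625 = $185.13
State unemployment insurance (employee share): $2,962.06 × 0.0061 = $18.07
Charitable contribution: $289.86
Vision insurance premium: $179.32
Total deductions = $56.70 + $102.56 + $486.36 + $185.13 + $18.07 + $289.86 + $179.32 = $1,318.00
Net pay = $2,962.06 − $1,318.00 = $1,644.06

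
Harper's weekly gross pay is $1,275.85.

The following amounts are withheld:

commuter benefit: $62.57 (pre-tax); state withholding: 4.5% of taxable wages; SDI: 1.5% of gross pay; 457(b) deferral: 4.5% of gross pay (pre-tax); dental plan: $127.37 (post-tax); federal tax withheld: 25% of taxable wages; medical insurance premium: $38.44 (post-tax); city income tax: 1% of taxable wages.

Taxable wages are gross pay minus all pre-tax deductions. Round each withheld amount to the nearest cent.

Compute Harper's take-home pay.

$618.38

Commuter benefit: $62.57
457(b) deferral: $1,275.85 × 0.045 = $57.41
Pre-tax total = $62.57 + $57.41 = $119.98
Taxable wages = $1,275.85 − $119.98 = $1,155.87
State withholding: $1,155.87 × 0.045 = $52.01
Federal tax withheld: $1,155.87 × 0.25 = $288.97
City income tax: $1,155.87 × 0.01 = $11.56
SDI: $1,275.85 × 0.015 = $19.14
Dental plan: $127.37
Medical insurance premium: $38.44
Total deductions = $62.57 + $57.41 + $52.01 + $288.97 + $11.56 + $19.14 + $127.37 + $38.44 = $657.47
Net pay = $1,275.85 − $657.47 = $618.38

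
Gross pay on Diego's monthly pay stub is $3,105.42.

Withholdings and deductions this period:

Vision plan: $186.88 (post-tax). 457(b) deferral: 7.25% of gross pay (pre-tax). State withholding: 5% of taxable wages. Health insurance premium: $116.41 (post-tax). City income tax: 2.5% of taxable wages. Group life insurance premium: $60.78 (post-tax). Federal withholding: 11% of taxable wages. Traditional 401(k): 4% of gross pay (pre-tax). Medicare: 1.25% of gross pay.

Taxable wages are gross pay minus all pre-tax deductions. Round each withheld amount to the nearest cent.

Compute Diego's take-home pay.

$1,843.30

457(b) deferral: $3,105.42 × 0.0725 = $225.14
Traditional 401(k): $3,105.42 × 0.04 = $124.22
Pre-tax total = $225.14 + $124.22 = $349.36
Taxable wages = $3,105.42 − $349.36 = $2,756.06
Federal withholding: $2,756.06 × 0.11 = $303.17
State withholding: $2,756.06 × 0.05 = $137.80
City income tax: $2,756.06 × 0.025 = $68.90
Medicare: $3,105.42 × 0.0125 = $38.82
Group life insurance premium: $60.78
Health insurance premium: $116.41
Vision plan: $186.88
Total deductions = $225.14 + $124.22 + $303.17 + $137.80 + $68.90 + $38.82 + $60.78 + $116.41 + $186.88 = $1,262.12
Net pay = $3,105.42 − $1,262.12 = $1,843.30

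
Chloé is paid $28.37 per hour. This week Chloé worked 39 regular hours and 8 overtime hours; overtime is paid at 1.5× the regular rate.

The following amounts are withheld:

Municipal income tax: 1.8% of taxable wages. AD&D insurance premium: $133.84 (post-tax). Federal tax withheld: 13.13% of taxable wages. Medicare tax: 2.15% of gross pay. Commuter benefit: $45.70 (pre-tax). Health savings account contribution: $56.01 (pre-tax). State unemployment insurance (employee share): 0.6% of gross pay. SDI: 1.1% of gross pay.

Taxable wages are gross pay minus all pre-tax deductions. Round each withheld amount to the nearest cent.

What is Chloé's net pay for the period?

$954.78

Regular pay: 39 × $28.37 = $1,106.43
Overtime pay: 8 × $28.37 × 1.5 = $340.44
Gross pay = $1,106.43 + $340.44 = $1,446.87
Commuter benefit: $45.70
Health savings account contribution: $56.01
Pre-tax total = $45.70 + $56.01 = $101.71
Taxable wages = $1,446.87 − $101.71 = $1,345.16
Federal tax withheld: $1,345.16 × 0.1313 = $176.62
Municipal income tax: $1,345.16 × 0.018 = $24.21
SDI: $1,446.87 × 0.011 = $15.92
State unemployment insurance (employee share): $1,446.87 × 0.006 = $8.68
Medicare tax: $1,446.87 × 0.0215 = $31.11
AD&D insurance premium: $133.84
Total deductions = $45.70 + $56.01 + $176.62 + $24.21 + $15.92 + $8.68 + $31.11 + $133.84 = $492.09
Net pay = $1,446.87 − $492.09 = $954.78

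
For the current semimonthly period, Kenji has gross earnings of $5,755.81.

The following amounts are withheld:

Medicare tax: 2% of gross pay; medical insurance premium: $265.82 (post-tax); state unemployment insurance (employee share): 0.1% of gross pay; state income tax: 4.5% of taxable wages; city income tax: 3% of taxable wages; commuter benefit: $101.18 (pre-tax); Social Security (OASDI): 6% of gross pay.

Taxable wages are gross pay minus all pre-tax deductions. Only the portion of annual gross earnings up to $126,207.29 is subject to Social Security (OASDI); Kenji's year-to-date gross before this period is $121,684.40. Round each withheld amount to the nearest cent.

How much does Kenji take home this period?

$4,572.46

Commuter benefit: $101.18
Taxable wages = $5,755.81 − $101.18 = $5,654.63
State income tax: $5,654.63 × 0.045 = $254.46
City income tax: $5,654.63 × 0.03 = $169.64
State unemployment insurance (employee share): $5,755.81 × 0.001 = $5.76
Social Security (OASDI): only $126,207.29 − $121,684.40 = $4,522.89 of this check is subject → $4,522.89 × 0.06 = $271.37
Medicare tax: $5,755.81 × 0.02 = $115.12
Medical insurance premium: $265.82
Total deductions = $101.18 + $254.46 + $169.64 + $5.76 + $271.37 + $115.12 + $265.82 = $1,183.35
Net pay = $5,755.81 − $1,183.35 = $4,572.46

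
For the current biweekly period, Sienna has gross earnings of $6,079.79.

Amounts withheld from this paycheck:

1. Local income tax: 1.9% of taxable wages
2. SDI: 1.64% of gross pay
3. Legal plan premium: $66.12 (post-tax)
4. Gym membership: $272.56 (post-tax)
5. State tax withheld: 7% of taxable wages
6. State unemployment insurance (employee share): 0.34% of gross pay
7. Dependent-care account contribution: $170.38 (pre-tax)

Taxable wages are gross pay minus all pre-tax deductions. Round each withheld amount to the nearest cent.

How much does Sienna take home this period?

$4,924.41

Dependent-care account contribution: $170.38
Taxable wages = $6,079.79 − $170.38 = $5,909.41
Local income tax: $5,909.41 × 0.019 = $112.28
State tax withheld: $5,909.41 × 0.07 = $413.66
State unemployment insurance (employee share): $6,079.79 × 0.0034 = $20.67
SDI: $6,079.79 × 0.0164 = $99.71
Gym membership: $272.56
Legal plan premium: $66.12
Total deductions = $170.38 + $112.28 + $413.66 + $20.67 + $99.71 + $272.56 + $66.12 = $1,155.38
Net pay = $6,079.79 − $1,155.38 = $4,924.41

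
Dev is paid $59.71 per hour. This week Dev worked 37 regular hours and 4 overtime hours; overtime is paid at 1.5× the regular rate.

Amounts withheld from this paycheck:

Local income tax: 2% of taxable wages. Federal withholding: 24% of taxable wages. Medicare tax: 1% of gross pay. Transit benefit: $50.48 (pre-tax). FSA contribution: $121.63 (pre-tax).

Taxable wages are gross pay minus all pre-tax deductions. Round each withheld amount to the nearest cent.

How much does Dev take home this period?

Regular pay: 37 × $59.71 = $2,209.27
Overtime pay: 4 × $59.71 × 1.5 = $358.26
Gross pay = $2,209.27 + $358.26 = $2,567.53
Transit benefit: $50.48
FSA contribution: $121.63
Pre-tax total = $50.48 + $121.63 = $172.11
Taxable wages = $2,567.53 − $172.11 = $2,395.42
Local income tax: $2,395.42 × 0.02 = $47.91
Federal withholding: $2,395.42 × 0.24 = $574.90
Medicare tax: $2,567.53 × 0.01 = $25.68
Total deductions = $50.48 + $121.63 + $47.91 + $574.90 + $25.68 = $820.60
Net pay = $2,567.53 − $820.60 = $1,746.93

$1,746.93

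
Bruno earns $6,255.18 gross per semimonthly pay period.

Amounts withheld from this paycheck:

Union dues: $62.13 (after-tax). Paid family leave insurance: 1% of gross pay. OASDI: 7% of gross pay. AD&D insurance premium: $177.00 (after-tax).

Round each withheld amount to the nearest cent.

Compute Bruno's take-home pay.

$5,515.64

OASDI: $6,255.18 × 0.07 = $437.86
Paid family leave insurance: $6,255.18 × 0.01 = $62.55
AD&D insurance premium: $177.00
Union dues: $62.13
Total deductions = $437.86 + $62.55 + $177.00 + $62.13 = $739.54
Net pay = $6,255.18 − $739.54 = $5,515.64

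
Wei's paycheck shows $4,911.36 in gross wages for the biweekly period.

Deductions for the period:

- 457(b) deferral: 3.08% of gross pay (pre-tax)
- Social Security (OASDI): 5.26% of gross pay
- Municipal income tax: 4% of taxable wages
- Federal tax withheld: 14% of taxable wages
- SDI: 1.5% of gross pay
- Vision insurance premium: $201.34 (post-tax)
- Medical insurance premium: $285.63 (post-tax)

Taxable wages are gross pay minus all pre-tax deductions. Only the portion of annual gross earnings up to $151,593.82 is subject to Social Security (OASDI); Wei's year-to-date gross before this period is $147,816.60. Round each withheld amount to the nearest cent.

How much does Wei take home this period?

457(b) deferral: $4,911.36 × 0.0308 = $151.27
Taxable wages = $4,911.36 − $151.27 = $4,760.09
Municipal income tax: $4,760.09 × 0.04 = $190.40
Federal tax withheld: $4,760.09 × 0.14 = $666.41
Social Security (OASDI): only $151,593.82 − $147,816.60 = $3,777.22 of this check is subject → $3,777.22 × 0.0526 = $198.68
SDI: $4,911.36 × 0.015 = $73.67
Vision insurance premium: $201.34
Medical insurance premium: $285.63
Total deductions = $151.27 + $190.40 + $666.41 + $198.68 + $73.67 + $201.34 + $285.63 = $1,767.40
Net pay = $4,911.36 − $1,767.40 = $3,143.96

$3,143.96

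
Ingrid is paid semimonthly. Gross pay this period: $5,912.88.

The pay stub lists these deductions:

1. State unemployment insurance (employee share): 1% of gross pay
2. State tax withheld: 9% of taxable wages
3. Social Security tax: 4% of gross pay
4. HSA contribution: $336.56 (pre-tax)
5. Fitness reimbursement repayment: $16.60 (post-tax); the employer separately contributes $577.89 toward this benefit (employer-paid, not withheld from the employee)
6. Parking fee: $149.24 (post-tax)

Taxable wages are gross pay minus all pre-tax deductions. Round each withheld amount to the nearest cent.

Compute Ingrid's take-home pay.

HSA contribution: $336.56
Taxable wages = $5,912.88 − $336.56 = $5,576.32
State tax withheld: $5,576.32 × 0.09 = $501.87
Social Security tax: $5,912.88 × 0.04 = $236.52
State unemployment insurance (employee share): $5,912.88 × 0.01 = $59.13
Parking fee: $149.24
Fitness reimbursement repayment: $16.60
(Employer's $577.89 toward fitness reimbursement repayment is not withheld from the employee.)
Total deductions = $336.56 + $501.87 + $236.52 + $59.13 + $149.24 + $16.60 = $1,299.92
Net pay = $5,912.88 − $1,299.92 = $4,612.96

$4,612.96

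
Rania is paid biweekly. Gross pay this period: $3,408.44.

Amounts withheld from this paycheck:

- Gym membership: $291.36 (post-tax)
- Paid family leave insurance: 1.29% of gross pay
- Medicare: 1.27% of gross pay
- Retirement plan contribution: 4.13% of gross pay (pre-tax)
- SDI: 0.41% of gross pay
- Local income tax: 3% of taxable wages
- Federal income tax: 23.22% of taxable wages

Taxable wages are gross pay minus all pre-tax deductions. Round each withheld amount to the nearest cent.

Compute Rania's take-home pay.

$2,018.30

Retirement plan contribution: $3,408.44 × 0.0413 = $140.77
Taxable wages = $3,408.44 − $140.77 = $3,267.67
Local income tax: $3,267.67 × 0.03 = $98.03
Federal income tax: $3,267.67 × 0.2322 = $758.75
Paid family leave insurance: $3,408.44 × 0.0129 = $43.97
Medicare: $3,408.44 × 0.0127 = $43.29
SDI: $3,408.44 × 0.0041 = $13.97
Gym membership: $291.36
Total deductions = $140.77 + $98.03 + $758.75 + $43.97 + $43.29 + $13.97 + $291.36 = $1,390.14
Net pay = $3,408.44 − $1,390.14 = $2,018.30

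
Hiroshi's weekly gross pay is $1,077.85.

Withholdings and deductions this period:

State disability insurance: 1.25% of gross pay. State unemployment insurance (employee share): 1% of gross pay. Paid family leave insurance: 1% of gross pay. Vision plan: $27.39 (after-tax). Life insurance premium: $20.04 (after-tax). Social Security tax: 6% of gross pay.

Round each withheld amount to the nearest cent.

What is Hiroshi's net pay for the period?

$930.72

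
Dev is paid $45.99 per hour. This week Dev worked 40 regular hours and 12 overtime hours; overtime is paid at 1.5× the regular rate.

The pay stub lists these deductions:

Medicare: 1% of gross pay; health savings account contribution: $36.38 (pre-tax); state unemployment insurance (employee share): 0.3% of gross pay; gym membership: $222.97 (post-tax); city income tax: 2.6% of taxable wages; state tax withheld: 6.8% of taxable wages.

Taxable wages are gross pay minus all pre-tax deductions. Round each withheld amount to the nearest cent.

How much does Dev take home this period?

Regular pay: 40 × $45.99 = $1839.60
Overtime pay: 12 × $45.99 × 1.5 = $827.82
Gross pay = $1839.60 + $827.82 = $2667.42
Health savings account contribution: $36.38
Taxable wages = $2667.42 − $36.38 = $2631.04
City income tax: $2631.04 × 0.026 = $68.41
State tax withheld: $2631.04 × 0.068 = $178.91
State unemployment insurance (employee share): $2667.42 × 0.003 = $8.00
Medicare: $2667.42 × 0.01 = $26.67
Gym membership: $222.97
Total deductions = $36.38 + $68.41 + $178.91 + $8.00 + $26.67 + $222.97 = $541.34
Net pay = $2667.42 − $541.34 = $2126.08

$2126.08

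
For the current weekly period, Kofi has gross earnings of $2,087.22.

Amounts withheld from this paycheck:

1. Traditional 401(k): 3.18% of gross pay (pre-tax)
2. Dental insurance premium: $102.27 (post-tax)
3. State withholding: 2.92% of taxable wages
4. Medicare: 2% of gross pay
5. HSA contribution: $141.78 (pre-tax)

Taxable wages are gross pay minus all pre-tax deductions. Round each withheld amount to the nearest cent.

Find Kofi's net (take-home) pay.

Traditional 401(k): $2,087.22 × 0.0318 = $66.37
HSA contribution: $141.78
Pre-tax total = $66.37 + $141.78 = $208.15
Taxable wages = $2,087.22 − $208.15 = $1,879.07
State withholding: $1,879.07 × 0.0292 = $54.87
Medicare: $2,087.22 × 0.02 = $41.74
Dental insurance premium: $102.27
Total deductions = $66.37 + $141.78 + $54.87 + $41.74 + $102.27 = $407.03
Net pay = $2,087.22 − $407.03 = $1,680.19

$1,680.19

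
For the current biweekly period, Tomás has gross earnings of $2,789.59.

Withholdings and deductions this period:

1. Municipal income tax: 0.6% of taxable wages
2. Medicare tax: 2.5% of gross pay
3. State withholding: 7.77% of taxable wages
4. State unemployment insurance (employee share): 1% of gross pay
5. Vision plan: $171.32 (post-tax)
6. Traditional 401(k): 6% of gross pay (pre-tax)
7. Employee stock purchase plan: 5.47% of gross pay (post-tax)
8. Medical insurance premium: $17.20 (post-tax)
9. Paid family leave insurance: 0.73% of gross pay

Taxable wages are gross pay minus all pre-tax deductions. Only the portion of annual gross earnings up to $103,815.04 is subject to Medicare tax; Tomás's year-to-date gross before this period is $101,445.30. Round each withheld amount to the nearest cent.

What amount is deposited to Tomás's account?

Traditional 401(k): $2,789.59 × 0.06 = $167.38
Taxable wages = $2,789.59 − $167.38 = $2,622.21
Municipal income tax: $2,622.21 × 0.006 = $15.73
State withholding: $2,622.21 × 0.0777 = $203.75
State unemployment insurance (employee share): $2,789.59 × 0.01 = $27.90
Medicare tax: only $103,815.04 − $101,445.30 = $2,369.74 of this check is subject → $2,369.74 × 0.025 = $59.24
Paid family leave insurance: $2,789.59 × 0.0073 = $20.36
Employee stock purchase plan: $2,789.59 × 0.0547 = $152.59
Medical insurance premium: $17.20
Vision plan: $171.32
Total deductions = $167.38 + $15.73 + $203.75 + $27.90 + $59.24 + $20.36 + $152.59 + $17.20 + $171.32 = $835.47
Net pay = $2,789.59 − $835.47 = $1,954.12

$1,954.12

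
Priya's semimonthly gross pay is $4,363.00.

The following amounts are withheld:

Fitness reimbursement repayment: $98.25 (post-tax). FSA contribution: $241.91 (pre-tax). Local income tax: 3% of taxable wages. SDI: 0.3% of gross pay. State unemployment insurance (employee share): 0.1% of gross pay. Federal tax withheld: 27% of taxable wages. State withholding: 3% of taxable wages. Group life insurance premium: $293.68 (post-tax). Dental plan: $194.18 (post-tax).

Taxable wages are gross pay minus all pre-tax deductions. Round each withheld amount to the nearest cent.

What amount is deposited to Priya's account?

$2,157.58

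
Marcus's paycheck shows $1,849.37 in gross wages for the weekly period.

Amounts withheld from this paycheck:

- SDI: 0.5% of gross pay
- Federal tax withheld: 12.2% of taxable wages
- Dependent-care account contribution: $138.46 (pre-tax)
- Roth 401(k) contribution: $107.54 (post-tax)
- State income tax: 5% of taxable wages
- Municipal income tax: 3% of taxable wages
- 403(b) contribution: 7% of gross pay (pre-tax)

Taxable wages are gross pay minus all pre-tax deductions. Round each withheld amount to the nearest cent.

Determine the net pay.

$1,145.21

Dependent-care account contribution: $138.46
403(b) contribution: $1,849.37 × 0.07 = $129.46
Pre-tax total = $138.46 + $129.46 = $267.92
Taxable wages = $1,849.37 − $267.92 = $1,581.45
State income tax: $1,581.45 × 0.05 = $79.07
Municipal income tax: $1,581.45 × 0.03 = $47.44
Federal tax withheld: $1,581.45 × 0.122 = $192.94
SDI: $1,849.37 × 0.005 = $9.25
Roth 401(k) contribution: $107.54
Total deductions = $138.46 + $129.46 + $79.07 + $47.44 + $192.94 + $9.25 + $107.54 = $704.16
Net pay = $1,849.37 − $704.16 = $1,145.21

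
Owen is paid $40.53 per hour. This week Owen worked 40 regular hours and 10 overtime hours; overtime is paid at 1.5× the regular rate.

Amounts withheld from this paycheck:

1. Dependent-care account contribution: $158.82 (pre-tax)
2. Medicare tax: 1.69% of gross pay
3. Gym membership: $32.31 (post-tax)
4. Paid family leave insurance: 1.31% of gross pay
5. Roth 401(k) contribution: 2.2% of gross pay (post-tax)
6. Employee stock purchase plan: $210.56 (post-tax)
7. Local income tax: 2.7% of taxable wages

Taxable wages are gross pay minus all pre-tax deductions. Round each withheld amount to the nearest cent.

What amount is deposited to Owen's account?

$1,655.65

Regular pay: 40 × $40.53 = $1,621.20
Overtime pay: 10 × $40.53 × 1.5 = $607.95
Gross pay = $1,621.20 + $607.95 = $2,229.15
Dependent-care account contribution: $158.82
Taxable wages = $2,229.15 − $158.82 = $2,070.33
Local income tax: $2,070.33 × 0.027 = $55.90
Paid family leave insurance: $2,229.15 × 0.0131 = $29.20
Medicare tax: $2,229.15 × 0.0169 = $37.67
Employee stock purchase plan: $210.56
Gym membership: $32.31
Roth 401(k) contribution: $2,229.15 × 0.022 = $49.04
Total deductions = $158.82 + $55.90 + $29.20 + $37.67 + $210.56 + $32.31 + $49.04 = $573.50
Net pay = $2,229.15 − $573.50 = $1,655.65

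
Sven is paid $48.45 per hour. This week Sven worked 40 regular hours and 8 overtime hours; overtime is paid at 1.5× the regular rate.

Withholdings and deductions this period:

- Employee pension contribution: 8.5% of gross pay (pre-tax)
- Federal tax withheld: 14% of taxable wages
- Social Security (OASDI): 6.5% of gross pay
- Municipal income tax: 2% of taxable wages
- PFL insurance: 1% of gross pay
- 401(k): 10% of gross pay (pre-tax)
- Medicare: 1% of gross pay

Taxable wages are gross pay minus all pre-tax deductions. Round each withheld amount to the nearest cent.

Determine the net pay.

Regular pay: 40 × $48.45 = $1,938.00
Overtime pay: 8 × $48.45 × 1.5 = $581.40
Gross pay = $1,938.00 + $581.40 = $2,519.40
401(k): $2,519.40 × 0.1 = $251.94
Employee pension contribution: $2,519.40 × 0.085 = $214.15
Pre-tax total = $251.94 + $214.15 = $466.09
Taxable wages = $2,519.40 − $466.09 = $2,053.31
Federal tax withheld: $2,053.31 × 0.14 = $287.46
Municipal income tax: $2,053.31 × 0.02 = $41.07
PFL insurance: $2,519.40 × 0.01 = $25.19
Social Security (OASDI): $2,519.40 × 0.065 = $163.76
Medicare: $2,519.40 × 0.01 = $25.19
Total deductions = $251.94 + $214.15 + $287.46 + $41.07 + $25.19 + $163.76 + $25.19 = $1,008.76
Net pay = $2,519.40 − $1,008.76 = $1,510.64

$1,510.64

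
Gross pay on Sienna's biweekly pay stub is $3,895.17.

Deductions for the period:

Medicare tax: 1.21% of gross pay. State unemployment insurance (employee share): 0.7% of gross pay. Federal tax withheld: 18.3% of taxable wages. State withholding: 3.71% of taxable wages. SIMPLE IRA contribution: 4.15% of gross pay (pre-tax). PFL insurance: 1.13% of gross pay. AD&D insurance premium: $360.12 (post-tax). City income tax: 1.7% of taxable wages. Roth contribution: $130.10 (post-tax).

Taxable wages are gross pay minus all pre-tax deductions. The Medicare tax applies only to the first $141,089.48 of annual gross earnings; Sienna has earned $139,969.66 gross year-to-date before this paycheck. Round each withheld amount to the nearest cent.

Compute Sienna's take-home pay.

$2,273.25

SIMPLE IRA contribution: $3,895.17 × 0.0415 = $161.65
Taxable wages = $3,895.17 − $161.65 = $3,733.52
Federal tax withheld: $3,733.52 × 0.183 = $683.23
State withholding: $3,733.52 × 0.0371 = $138.51
City income tax: $3,733.52 × 0.017 = $63.47
State unemployment insurance (employee share): $3,895.17 × 0.007 = $27.27
PFL insurance: $3,895.17 × 0.0113 = $44.02
Medicare tax: only $141,089.48 − $139,969.66 = $1,119.82 of this check is subject → $1,119.82 × 0.0121 = $13.55
AD&D insurance premium: $360.12
Roth contribution: $130.10
Total deductions = $161.65 + $683.23 + $138.51 + $63.47 + $27.27 + $44.02 + $13.55 + $360.12 + $130.10 = $1,621.92
Net pay = $3,895.17 − $1,621.92 = $2,273.25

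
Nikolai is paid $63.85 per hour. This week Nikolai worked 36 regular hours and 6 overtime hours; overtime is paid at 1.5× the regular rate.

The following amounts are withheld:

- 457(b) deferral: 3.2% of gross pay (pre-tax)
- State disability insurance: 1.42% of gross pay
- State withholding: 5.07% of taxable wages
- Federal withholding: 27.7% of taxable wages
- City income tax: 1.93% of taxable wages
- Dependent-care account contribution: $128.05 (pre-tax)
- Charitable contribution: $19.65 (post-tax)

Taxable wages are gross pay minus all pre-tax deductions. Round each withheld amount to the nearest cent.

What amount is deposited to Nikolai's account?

Regular pay: 36 × $63.85 = $2,298.60
Overtime pay: 6 × $63.85 × 1.5 = $574.65
Gross pay = $2,298.60 + $574.65 = $2,873.25
457(b) deferral: $2,873.25 × 0.032 = $91.94
Dependent-care account contribution: $128.05
Pre-tax total = $91.94 + $128.05 = $219.99
Taxable wages = $2,873.25 − $219.99 = $2,653.26
State withholding: $2,653.26 × 0.0507 = $134.52
Federal withholding: $2,653.26 × 0.277 = $734.95
City income tax: $2,653.26 × 0.0193 = $51.21
State disability insurance: $2,873.25 × 0.0142 = $40.80
Charitable contribution: $19.65
Total deductions = $91.94 + $128.05 + $134.52 + $734.95 + $51.21 + $40.80 + $19.65 = $1,201.12
Net pay = $2,873.25 − $1,201.12 = $1,672.13

$1,672.13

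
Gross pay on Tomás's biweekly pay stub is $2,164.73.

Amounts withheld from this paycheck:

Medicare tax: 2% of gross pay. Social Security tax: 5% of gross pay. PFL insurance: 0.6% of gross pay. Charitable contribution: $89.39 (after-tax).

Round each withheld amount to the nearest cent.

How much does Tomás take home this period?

PFL insurance: $2,164.73 × 0.006 = $12.99
Social Security tax: $2,164.73 × 0.05 = $108.24
Medicare tax: $2,164.73 × 0.02 = $43.29
Charitable contribution: $89.39
Total deductions = $12.99 + $108.24 + $43.29 + $89.39 = $253.91
Net pay = $2,164.73 − $253.91 = $1,910.82

$1,910.82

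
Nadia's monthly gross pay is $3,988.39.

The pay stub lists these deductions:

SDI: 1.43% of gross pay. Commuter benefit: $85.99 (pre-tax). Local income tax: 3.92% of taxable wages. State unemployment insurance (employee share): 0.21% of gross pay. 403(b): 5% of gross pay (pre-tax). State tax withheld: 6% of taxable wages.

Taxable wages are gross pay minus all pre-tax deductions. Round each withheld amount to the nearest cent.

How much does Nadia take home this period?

403(b): $3,988.39 × 0.05 = $199.42
Commuter benefit: $85.99
Pre-tax total = $199.42 + $85.99 = $285.41
Taxable wages = $3,988.39 − $285.41 = $3,702.98
Local income tax: $3,702.98 × 0.0392 = $145.16
State tax withheld: $3,702.98 × 0.06 = $222.18
SDI: $3,988.39 × 0.0143 = $57.03
State unemployment insurance (employee share): $3,988.39 × 0.0021 = $8.38
Total deductions = $199.42 + $85.99 + $145.16 + $222.18 + $57.03 + $8.38 = $718.16
Net pay = $3,988.39 − $718.16 = $3,270.23

$3,270.23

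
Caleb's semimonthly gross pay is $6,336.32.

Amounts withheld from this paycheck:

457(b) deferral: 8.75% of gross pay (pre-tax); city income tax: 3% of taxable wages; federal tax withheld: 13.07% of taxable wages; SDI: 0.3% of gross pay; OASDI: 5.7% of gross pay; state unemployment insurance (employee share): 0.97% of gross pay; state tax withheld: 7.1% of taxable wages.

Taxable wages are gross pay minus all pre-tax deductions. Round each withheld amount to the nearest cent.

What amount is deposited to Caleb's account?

$4,000.59

457(b) deferral: $6,336.32 × 0.0875 = $554.43
Taxable wages = $6,336.32 − $554.43 = $5,781.89
City income tax: $5,781.89 × 0.03 = $173.46
Federal tax withheld: $5,781.89 × 0.1307 = $755.69
State tax withheld: $5,781.89 × 0.071 = $410.51
OASDI: $6,336.32 × 0.057 = $361.17
SDI: $6,336.32 × 0.003 = $19.01
State unemployment insurance (employee share): $6,336.32 × 0.0097 = $61.46
Total deductions = $554.43 + $173.46 + $755.69 + $410.51 + $361.17 + $19.01 + $61.46 = $2,335.73
Net pay = $6,336.32 − $2,335.73 = $4,000.59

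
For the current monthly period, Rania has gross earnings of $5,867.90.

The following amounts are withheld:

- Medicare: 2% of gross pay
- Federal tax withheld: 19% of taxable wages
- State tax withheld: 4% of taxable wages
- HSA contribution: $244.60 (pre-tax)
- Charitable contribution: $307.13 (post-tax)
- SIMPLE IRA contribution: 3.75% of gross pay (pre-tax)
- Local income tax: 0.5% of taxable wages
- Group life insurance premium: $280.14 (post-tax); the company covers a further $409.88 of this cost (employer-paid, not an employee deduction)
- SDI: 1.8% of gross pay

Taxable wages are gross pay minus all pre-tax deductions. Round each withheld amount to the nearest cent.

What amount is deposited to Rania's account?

HSA contribution: $244.60
SIMPLE IRA contribution: $5,867.90 × 0.0375 = $220.05
Pre-tax total = $244.60 + $220.05 = $464.65
Taxable wages = $5,867.90 − $464.65 = $5,403.25
State tax withheld: $5,403.25 × 0.04 = $216.13
Federal tax withheld: $5,403.25 × 0.19 = $1,026.62
Local income tax: $5,403.25 × 0.005 = $27.02
Medicare: $5,867.90 × 0.02 = $117.36
SDI: $5,867.90 × 0.018 = $105.62
Charitable contribution: $307.13
Group life insurance premium: $280.14
(Employer's $409.88 toward group life insurance premium is not withheld from the employee.)
Total deductions = $244.60 + $220.05 + $216.13 + $1,026.62 + $27.02 + $117.36 + $105.62 + $307.13 + $280.14 = $2,544.67
Net pay = $5,867.90 − $2,544.67 = $3,323.23

$3,323.23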